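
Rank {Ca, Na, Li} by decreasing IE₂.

Li, Na, Ca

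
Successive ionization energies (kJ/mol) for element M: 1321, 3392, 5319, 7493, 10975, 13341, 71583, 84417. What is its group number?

Look for the largest jump between consecutive ionization energies: IE7/IE6 ≈ 5.4, far larger than any earlier ratio.
That jump marks the point where a core electron is being removed. So the atom has 6 valence electrons.
A main-group element with 6 valence electrons is in group 16.

Group 16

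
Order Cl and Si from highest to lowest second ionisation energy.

IE_2 is the cost of taking one more electron from the +1 cation: Cl⁺ still has 6 valence electrons; Si⁺ still has 3 valence electrons.
All are still removing valence electrons, so compare the +1 ions as you would atoms: IE_2 generally rises across a period (higher Z_eff) and falls down a group (larger shell), subject to the usual subshell exceptions.
Valence configurations: Cl⁺ [Ne]3s²3p⁴, Si⁺ [Ne]3s²3p¹.
Approximate IE_2 values (kJ/mol): Cl 2298, Si 1577.
Overall IE_2 order: Si < Cl.

Cl, Si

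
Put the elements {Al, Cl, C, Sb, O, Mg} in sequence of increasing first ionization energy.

C is in period 2, group 14; O is in period 2, group 16; Mg is in period 3, group 2; Al is in period 3, group 13; Cl is in period 3, group 17; Sb is in period 5, group 15.
Across a period the outer electron is held more tightly (higher IE₁); down a group it sits in a higher shell, more shielded, and comes off more easily.
These span different periods and groups, so the two trends combine.
Mg > Al: this pair runs against the simple trend — see the exception note.
Sb > Mg: period and group pull opposite ways; the across-period shift dominates (831 vs 738 kJ/mol).
C > Sb: period and group pull opposite ways; the down-group shift dominates (1086 vs 831 kJ/mol).
Cl > C: period and group pull opposite ways; the across-period shift dominates (1251 vs 1086 kJ/mol).
O > Cl: period and group pull opposite ways; the down-group shift dominates (1314 vs 1251 kJ/mol).
Note the exception: Mg has a higher first ionization energy than Al, contrary to the simple trend — Al's single 3p electron is easier to remove than one from Mg's filled 3s².
For reference (kJ/mol): C 1086, O 1314, Mg 738, Al 578, Cl 1251, Sb 831.
So from lowest to highest: Al < Mg < Sb < C < Cl < O.

Al, Mg, Sb, C, Cl, O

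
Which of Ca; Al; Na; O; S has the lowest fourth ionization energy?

S

Consider each +3 ion: Ca³⁺ is already 1 electron into the core; Al³⁺ is the bare [Ne] core; Na³⁺ is already 2 electrons into the core; O³⁺ still has 3 valence electrons; S³⁺ still has 3 valence electrons.
Usually core removal costs more than valence removal, but here the competition is close: a tightly held n=2 valence electron can cost more to remove than an n=3 core electron, so the actual values have to decide it.
Valence configurations: O³⁺ [He]2s²2p¹, S³⁺ [Ne]3s²3p¹.
The numbers (kJ/mol): Ca 6491, Al 11577, Na 9543, O 7469, S 4556.
Overall IE_4 order: S < Ca < O < Na < Al.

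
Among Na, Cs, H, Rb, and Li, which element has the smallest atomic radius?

H

H is in period 1, group 1; Li is in period 2, group 1; Na is in period 3, group 1; Rb is in period 5, group 1; Cs is in period 6, group 1.
Moving right in a period, electrons are added to the same shell under a stronger nuclear pull, so atoms get smaller; moving down, a new shell is opened and atoms get larger.
All are in group 1, so atomic radius increases down the group.
The smallest atomic radius among these belongs to H.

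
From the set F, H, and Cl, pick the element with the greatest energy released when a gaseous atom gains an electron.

Electron affinity generally becomes more exothermic across a period toward the halogens and less exothermic down a group.
Here both period and group differ, so the two effects have to be weighed against each other.
F > H: period and group pull opposite ways; the across-period shift dominates (328 vs 73 kJ/mol).
Cl > F: this pair runs against the simple trend — see the exception note.
Note the exception: Cl has a higher electron affinity than F, contrary to the simple trend — F's small 2p subshell makes the incoming electron feel strong e⁻–e⁻ repulsion, so Cl actually releases more energy on gaining an electron.
Approximate values (kJ/mol): H 73, F 328, Cl 349.
The greatest energy released when a gaseous atom gains an electron among these belongs to Cl.

Cl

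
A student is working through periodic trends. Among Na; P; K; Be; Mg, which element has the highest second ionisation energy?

Na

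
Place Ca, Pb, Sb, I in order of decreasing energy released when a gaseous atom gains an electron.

I > Sb > Pb > Ca

Ca is in period 4, group 2; Sb is in period 5, group 15; I is in period 5, group 17; Pb is in period 6, group 14.
Atoms with high Z_eff and room in the valence shell (especially the halogens) have the most exothermic electron affinities.
These span different periods and groups, so the two trends combine.
Pb > Ca: period and group pull opposite ways; the across-period shift dominates (35 vs 2 kJ/mol).
Sb > Pb: relative to Pb, both the across-period and down-group shifts push Sb's electron affinity up.
I > Sb: I lies to the right of Sb in period 5, so the across-period effect alone puts I higher.
For reference (kJ/mol): Ca 2, Sb 103, I 295, Pb 35.
So from highest to lowest: I > Sb > Pb > Ca.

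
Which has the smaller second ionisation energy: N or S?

S

IE_2 is the cost of taking one more electron from the +1 cation: N⁺ still has 4 valence electrons; S⁺ still has 5 valence electrons.
All are still removing valence electrons, so compare the +1 ions as you would atoms: IE_2 generally rises across a period (higher Z_eff) and falls down a group (larger shell), subject to the usual subshell exceptions.
Valence configurations: N⁺ [He]2s²2p², S⁺ [Ne]3s²3p³.
Approximate IE_2 values (kJ/mol): N 2856, S 2252.
Putting it together, IE_2: S < N.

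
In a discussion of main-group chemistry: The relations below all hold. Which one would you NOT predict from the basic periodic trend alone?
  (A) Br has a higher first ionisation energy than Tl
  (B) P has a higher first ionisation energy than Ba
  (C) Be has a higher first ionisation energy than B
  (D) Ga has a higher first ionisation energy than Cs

(C)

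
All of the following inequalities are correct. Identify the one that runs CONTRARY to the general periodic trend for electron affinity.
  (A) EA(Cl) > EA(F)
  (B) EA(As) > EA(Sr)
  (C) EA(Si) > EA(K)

(A)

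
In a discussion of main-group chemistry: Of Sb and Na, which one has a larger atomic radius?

Na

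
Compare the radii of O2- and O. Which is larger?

O2-

Forming O2- adds 2 electrons to O. More electron–electron repulsion in the same shell, with unchanged nuclear charge, lets the cloud expand.
An anion is larger than its parent atom: O2- > O.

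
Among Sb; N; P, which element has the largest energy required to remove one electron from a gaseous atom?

N is in period 2, group 15; P is in period 3, group 15; Sb is in period 5, group 15.
Removing the outermost electron gets harder across a period and easier down a group.
All are in group 15, so first ionization energy increases up the group.
The largest energy required to remove one electron from a gaseous atom among these belongs to N.

N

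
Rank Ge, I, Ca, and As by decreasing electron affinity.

Ca is in period 4, group 2; Ge is in period 4, group 14; As is in period 4, group 15; I is in period 5, group 17.
EA tends to increase across a period and decrease down a group, though the pattern is less regular than for IE or radius.
These span different periods and groups, so the two trends combine.
As > Ca: As lies to the right of Ca in period 4, so the across-period effect alone puts As higher.
Ge > As: this pair runs against the simple trend — see the exception note.
I > Ge: period and group pull opposite ways; the across-period shift dominates (295 vs 119 kJ/mol).
Note the exception: Ge has a higher electron affinity than As, contrary to the simple trend — adding an electron to As's half-filled 4p³ is unfavourable, so Ge (4p²) has the more exothermic EA.
For reference (kJ/mol): Ca 2, Ge 119, As 78, I 295.
So from highest to lowest: I > Ge > As > Ca.

I > Ge > As > Ca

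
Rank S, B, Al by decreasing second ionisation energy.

B > S > Al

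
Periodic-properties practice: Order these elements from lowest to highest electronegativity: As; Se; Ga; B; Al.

Al, Ga, B, As, Se

B is in period 2, group 13; Al is in period 3, group 13; Ga is in period 4, group 13; As is in period 4, group 15; Se is in period 4, group 16.
EN rises left→right (higher Z_eff, smaller atoms) and falls top→bottom (larger, more shielded atoms).
Neither a single period nor a single group — weigh both effects.
Ga > Al: this pair runs against the simple trend — see the exception note.
B > Ga: they share group 13; the group trend gives B the larger value.
As > B: period and group pull opposite ways; the across-period shift dominates (2.18 vs 2.04).
Se > As: Se lies to the right of As in period 4, so the across-period effect alone puts Se higher.
Note the exception: Ga has a higher electronegativity than Al, contrary to the simple trend — poor shielding by filled d (and f) subshells raises the heavier element's effective nuclear charge more than the simple down-group trend predicts.
Tabulated electronegativity (Pauling): B 2.04, Al 1.61, Ga 1.81, As 2.18, Se 2.55.
So from lowest to highest: Al < Ga < B < As < Se.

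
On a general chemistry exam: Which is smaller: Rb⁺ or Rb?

Forming Rb⁺ removes 1 electron from Rb. Fewer electrons for the same nuclear charge means less shielding and a higher Z_eff on the remaining electrons, and for main-group metals the entire outer shell is lost.
A cation is smaller than its parent atom: Rb⁺ < Rb.

Rb⁺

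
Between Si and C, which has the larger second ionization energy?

IE_2 is the cost of taking one more electron from the +1 cation: Si⁺ still has 3 valence electrons; C⁺ still has 3 valence electrons.
All are still removing valence electrons, so compare the +1 ions as you would atoms: IE_2 generally rises across a period (higher Z_eff) and falls down a group (larger shell), subject to the usual subshell exceptions.
Valence configurations: Si⁺ [Ne]3s²3p¹, C⁺ [He]2s²2p¹.
Tabulated IE_2 (kJ/mol): Si 1577, C 2353.
Putting it together, IE_2: Si < C.

C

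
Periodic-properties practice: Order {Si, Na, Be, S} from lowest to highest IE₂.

After 1 electron has been removed, what remains? Si⁺ still has 3 valence electrons; Na⁺ is the bare [Ne] core; Be⁺ still has 1 valence electron; S⁺ still has 5 valence electrons.
Core electrons are held far more tightly than valence electrons, so Na tops the IE_2 order.
Valence configurations: Si⁺ [Ne]3s²3p¹, Be⁺ [He]2s¹, S⁺ [Ne]3s²3p³.
The numbers (kJ/mol): Si 1577, Na 4562, Be 1757, S 2252.
Hence IE_2: Si < Be < S < Na.

Si < Be < S < Na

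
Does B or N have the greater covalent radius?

B

B is in period 2, group 13; N is in period 2, group 15.
Moving right in a period, electrons are added to the same shell under a stronger nuclear pull, so atoms get smaller; moving down, a new shell is opened and atoms get larger.
All lie in period 2, so atomic radius increases right to left.
So B has the greater covalent radius (B > N).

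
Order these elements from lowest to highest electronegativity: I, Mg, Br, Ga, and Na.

Na < Mg < Ga < I < Br

Na is in period 3, group 1; Mg is in period 3, group 2; Ga is in period 4, group 13; Br is in period 4, group 17; I is in period 5, group 17.
Smaller atoms with higher effective nuclear charge are more electronegative.
Here both period and group differ, so the two effects have to be weighed against each other.
Mg > Na: both are in period 3; the period trend gives Mg the larger value.
Ga > Mg: period and group pull opposite ways; the across-period shift dominates (1.81 vs 1.31).
I > Ga: the two effects oppose for this pair; the across-period effect wins (2.66 vs 1.81).
Br > I: they share group 17; the group trend gives Br the larger value.
Approximate values (Pauling): Na 0.93, Mg 1.31, Ga 1.81, Br 2.96, I 2.66.
So from lowest to highest: Na < Mg < Ga < I < Br.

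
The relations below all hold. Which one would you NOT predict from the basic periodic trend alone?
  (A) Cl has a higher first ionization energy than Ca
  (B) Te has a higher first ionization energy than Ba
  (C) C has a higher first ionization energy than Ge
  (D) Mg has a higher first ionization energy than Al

The general trend: first ionization energy increases across a period and decreases down a group.
(A) Cl (period 3, group 17) vs Ca (period 4, group 2): the stated order agrees with the simple trend.
(B) Te (period 5, group 16) vs Ba (period 6, group 2): the stated order agrees with the simple trend.
(C) C (period 2, group 14) vs Ge (period 4, group 14): the stated order agrees with the simple trend.
(D) Mg (period 3, group 2) vs Al (period 3, group 13): the stated order contradicts the simple trend.
The exception is (D): Al's single 3p electron is easier to remove than one from Mg's filled 3s².

(D)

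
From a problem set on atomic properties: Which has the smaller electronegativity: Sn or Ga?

Ga is in period 4, group 13; Sn is in period 5, group 14.
Smaller atoms with higher effective nuclear charge are more electronegative.
Neither a single period nor a single group — weigh both effects.
Sn > Ga: the two effects oppose for this pair; the across-period effect wins (1.96 vs 1.81).
Tabulated electronegativity (Pauling): Ga 1.81, Sn 1.96.
So Ga has the smaller electronegativity (Ga < Sn).

Ga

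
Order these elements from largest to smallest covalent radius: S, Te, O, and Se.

Te > Se > S > O

O is in period 2, group 16; S is in period 3, group 16; Se is in period 4, group 16; Te is in period 5, group 16.
Atomic radius shrinks across a period as nuclear charge pulls the same shell inward, and grows down a group as new shells are added.
All are in group 16, so atomic radius increases down the group.
So from largest to smallest: Te > Se > S > O.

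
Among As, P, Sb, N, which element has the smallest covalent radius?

Radius decreases left→right (rising Z_eff, same n) and increases top→bottom (higher n).
All are in group 15, so atomic radius increases down the group.
The smallest covalent radius among these belongs to N.

N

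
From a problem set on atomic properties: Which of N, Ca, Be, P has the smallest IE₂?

Ca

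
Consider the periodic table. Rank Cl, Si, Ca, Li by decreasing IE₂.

Li, Cl, Si, Ca

After 1 electron has been removed, what remains? Cl⁺ still has 6 valence electrons; Si⁺ still has 3 valence electrons; Ca⁺ still has 1 valence electron; Li⁺ is the bare [He] core.
Breaking into a closed-shell core is much more expensive than removing a leftover valence electron — Li has the largest IE_2 here.
Valence configurations: Cl⁺ [Ne]3s²3p⁴, Si⁺ [Ne]3s²3p¹, Ca⁺ [Ar]4s¹.
Approximate IE_2 values (kJ/mol): Cl 2298, Si 1577, Ca 1145, Li 7298.
So the second ionization energies run Ca < Si < Cl < Li.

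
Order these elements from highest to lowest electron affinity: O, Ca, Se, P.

Se > O > P > Ca

O is in period 2, group 16; P is in period 3, group 15; Ca is in period 4, group 2; Se is in period 4, group 16.
EA tends to increase across a period and decrease down a group, though the pattern is less regular than for IE or radius.
These span different periods and groups, so the two trends combine.
P > Ca: relative to Ca, both the across-period and down-group shifts push P's electron affinity up.
O > P: relative to P, both the across-period and down-group shifts push O's electron affinity up.
Se > O: this pair runs against the simple trend — see the exception note.
Note the exception: Se has a higher electron affinity than O, contrary to the simple trend — O's compact 2p subshell gives strong electron–electron repulsion on the added electron.
Tabulated electron affinity (kJ/mol): O 141, P 72, Ca 2, Se 195.
So from highest to lowest: Se > O > P > Ca.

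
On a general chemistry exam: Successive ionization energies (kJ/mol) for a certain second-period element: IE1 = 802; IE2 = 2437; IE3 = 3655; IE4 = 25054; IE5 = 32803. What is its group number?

Group 13

Look for the largest jump between consecutive ionization energies: IE4/IE3 ≈ 6.9, far larger than any earlier ratio.
That jump marks the point where a core electron is being removed. So the atom has 3 valence electrons.
A main-group element with 3 valence electrons is in group 13.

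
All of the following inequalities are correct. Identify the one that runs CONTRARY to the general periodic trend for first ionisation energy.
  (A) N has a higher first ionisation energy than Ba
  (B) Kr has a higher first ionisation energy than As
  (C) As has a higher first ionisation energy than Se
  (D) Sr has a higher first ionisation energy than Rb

(C)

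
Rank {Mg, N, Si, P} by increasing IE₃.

After 2 electrons have been removed, what remains? Mg²⁺ is the bare [Ne] core; N²⁺ still has 3 valence electrons; Si²⁺ still has 2 valence electrons; P²⁺ still has 3 valence electrons.
Breaking into a closed-shell core is much more expensive than removing a leftover valence electron — Mg has the largest IE_3 here.
Valence configurations: N²⁺ [He]2s²2p¹, Si²⁺ [Ne]3s², P²⁺ [Ne]3s²3p¹.
P²⁺ loses a lone 3p electron whereas Si²⁺ must break into a filled 3s² pair, so IE_3(Si) > IE_3(P) even though P has the higher nuclear charge.
Approximate IE_3 values (kJ/mol): Mg 7733, N 4578, Si 3232, P 2914.
Putting it together, IE_3: P < Si < N < Mg.

P, Si, N, Mg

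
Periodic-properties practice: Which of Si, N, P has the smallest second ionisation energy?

Si

After 1 electron has been removed, what remains? Si⁺ still has 3 valence electrons; N⁺ still has 4 valence electrons; P⁺ still has 4 valence electrons.
All are still removing valence electrons, so compare the +1 ions as you would atoms: IE_2 generally rises across a period (higher Z_eff) and falls down a group (larger shell), subject to the usual subshell exceptions.
Valence configurations: Si⁺ [Ne]3s²3p¹, N⁺ [He]2s²2p², P⁺ [Ne]3s²3p².
The numbers (kJ/mol): Si 1577, N 2856, P 1907.
So the second ionization energies run Si < P < N.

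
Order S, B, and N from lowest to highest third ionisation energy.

IE_3 is the cost of taking one more electron from the +2 cation: S²⁺ still has 4 valence electrons; B²⁺ still has 1 valence electron; N²⁺ still has 3 valence electrons.
All are still removing valence electrons, so compare the +2 ions as you would atoms: IE_3 generally rises across a period (higher Z_eff) and falls down a group (larger shell), subject to the usual subshell exceptions.
Valence configurations: S²⁺ [Ne]3s²3p², B²⁺ [He]2s¹, N²⁺ [He]2s²2p¹.
The numbers (kJ/mol): S 3357, B 3660, N 4578.
Putting it together, IE_3: S < B < N.

S < B < N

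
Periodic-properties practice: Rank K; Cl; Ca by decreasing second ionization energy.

K > Cl > Ca

After 1 electron has been removed, what remains? K⁺ is the bare [Ar] core; Cl⁺ still has 6 valence electrons; Ca⁺ still has 1 valence electron.
Pulling an electron out of a noble-gas core costs far more than removing a remaining valence electron, so K sits at the high end of IE_2.
Valence configurations: Cl⁺ [Ne]3s²3p⁴, Ca⁺ [Ar]4s¹.
Approximate IE_2 values (kJ/mol): K 3052, Cl 2298, Ca 1145.
Hence IE_2: Ca < Cl < K.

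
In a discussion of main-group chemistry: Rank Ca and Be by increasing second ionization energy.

IE_2 is the cost of taking one more electron from the +1 cation: Ca⁺ still has 1 valence electron; Be⁺ still has 1 valence electron.
All are still removing valence electrons, so compare the +1 ions as you would atoms: IE_2 generally rises across a period (higher Z_eff) and falls down a group (larger shell), subject to the usual subshell exceptions.
Valence configurations: Ca⁺ [Ar]4s¹, Be⁺ [He]2s¹.
Tabulated IE_2 (kJ/mol): Ca 1145, Be 1757.
Putting it together, IE_2: Ca < Be.

Ca < Be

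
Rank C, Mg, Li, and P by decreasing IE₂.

Li > C > P > Mg

IE_2 is the cost of taking one more electron from the +1 cation: C⁺ still has 3 valence electrons; Mg⁺ still has 1 valence electron; Li⁺ is the bare [He] core; P⁺ still has 4 valence electrons.
Pulling an electron out of a noble-gas core costs far more than removing a remaining valence electron, so Li sits at the high end of IE_2.
Valence configurations: C⁺ [He]2s²2p¹, Mg⁺ [Ne]3s¹, P⁺ [Ne]3s²3p².
The numbers (kJ/mol): C 2353, Mg 1451, Li 7298, P 1907.
So the second ionization energies run Mg < P < C < Li.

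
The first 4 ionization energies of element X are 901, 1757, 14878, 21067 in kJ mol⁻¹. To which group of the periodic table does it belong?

Group 2

Look for the largest jump between consecutive ionization energies: IE3/IE2 ≈ 8.5, far larger than any earlier ratio.
That jump marks the point where a core electron is being removed. So the atom has 2 valence electrons.
A main-group element with 2 valence electrons is in group 2.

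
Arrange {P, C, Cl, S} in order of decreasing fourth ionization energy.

C, Cl, P, S

After 3 electrons have been removed, what remains? P³⁺ still has 2 valence electrons; C³⁺ still has 1 valence electron; Cl³⁺ still has 4 valence electrons; S³⁺ still has 3 valence electrons.
All are still removing valence electrons, so compare the +3 ions as you would atoms: IE_4 generally rises across a period (higher Z_eff) and falls down a group (larger shell), subject to the usual subshell exceptions.
Valence configurations: P³⁺ [Ne]3s², C³⁺ [He]2s¹, Cl³⁺ [Ne]3s²3p², S³⁺ [Ne]3s²3p¹.
S³⁺ loses a lone 3p electron whereas P³⁺ must break into a filled 3s² pair, so IE_4(P) > IE_4(S) even though S has the higher nuclear charge.
Approximate IE_4 values (kJ/mol): P 4964, C 6223, Cl 5159, S 4556.
Overall IE_4 order: S < P < Cl < C.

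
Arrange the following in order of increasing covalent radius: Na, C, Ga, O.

C is in period 2, group 14; O is in period 2, group 16; Na is in period 3, group 1; Ga is in period 4, group 13.
Across a period the added protons contract the valence shell; down a group each new principal shell makes the atom larger.
These span different periods and groups, so the two trends combine.
C > O: C lies to the left of O in period 2, so the across-period effect alone puts C larger.
Ga > C: both effects reinforce here, so Ga is clearly the larger of the two.
Na > Ga: period and group pull opposite ways; the across-period shift dominates (155 vs 124 pm).
Tabulated atomic radius (pm): C 75, O 63, Na 155, Ga 124.
So from smallest to largest: O < C < Ga < Na.

O < C < Ga < Na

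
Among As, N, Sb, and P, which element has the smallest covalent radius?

N is in period 2, group 15; P is in period 3, group 15; As is in period 4, group 15; Sb is in period 5, group 15.
Radius decreases left→right (rising Z_eff, same n) and increases top→bottom (higher n).
All are in group 15, so atomic radius increases down the group.
The smallest covalent radius among these belongs to N.

N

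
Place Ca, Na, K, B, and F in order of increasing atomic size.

F < B < Na < Ca < K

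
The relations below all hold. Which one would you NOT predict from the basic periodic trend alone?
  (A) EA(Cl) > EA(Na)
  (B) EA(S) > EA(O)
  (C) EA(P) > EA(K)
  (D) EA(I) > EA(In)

The general trend: electron affinity increases across a period and decreases down a group.
(A) Cl (period 3, group 17) vs Na (period 3, group 1): the stated order agrees with the simple trend.
(B) S (period 3, group 16) vs O (period 2, group 16): the stated order contradicts the simple trend.
(C) P (period 3, group 15) vs K (period 4, group 1): the stated order agrees with the simple trend.
(D) I (period 5, group 17) vs In (period 5, group 13): the stated order agrees with the simple trend.
The exception is (B): the compact 2p subshell of O repels the added electron more than S's larger 3p does.

(B)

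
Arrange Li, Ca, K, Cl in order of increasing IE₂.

Ca, Cl, K, Li

The second ionization energy removes an electron from the +1 ion. For each element: Li⁺ is the bare [He] core; Ca⁺ still has 1 valence electron; K⁺ is the bare [Ar] core; Cl⁺ still has 6 valence electrons.
Breaking into a closed-shell core is much more expensive than removing a leftover valence electron — K and Li have the largest IE_2 here.
Valence configurations: Ca⁺ [Ar]4s¹, Cl⁺ [Ne]3s²3p⁴.
Tabulated IE_2 (kJ/mol): Li 7298, Ca 1145, K 3052, Cl 2298.
So the second ionization energies run Ca < Cl < K < Li.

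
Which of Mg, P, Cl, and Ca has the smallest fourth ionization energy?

IE_4 is the cost of taking one more electron from the +3 cation: Mg³⁺ is already 1 electron into the core; P³⁺ still has 2 valence electrons; Cl³⁺ still has 4 valence electrons; Ca³⁺ is already 1 electron into the core.
Pulling an electron out of a noble-gas core costs far more than removing a remaining valence electron, so Ca and Mg sit at the high end of IE_4.
Valence configurations: P³⁺ [Ne]3s², Cl³⁺ [Ne]3s²3p².
Tabulated IE_4 (kJ/mol): Mg 10543, P 4964, Cl 5159, Ca 6491.
Putting it together, IE_4: P < Cl < Ca < Mg.

P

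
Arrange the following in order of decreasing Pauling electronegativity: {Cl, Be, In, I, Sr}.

Cl > I > In > Be > Sr

EN rises left→right (higher Z_eff, smaller atoms) and falls top→bottom (larger, more shielded atoms).
These span different periods and groups, so the two trends combine.
Be > Sr: they share group 2; the group trend gives Be the larger value.
In > Be: period and group pull opposite ways; the across-period shift dominates (1.78 vs 1.57).
I > In: both are in period 5; the period trend gives I the larger value.
Cl > I: they share group 17; the group trend gives Cl the larger value.
Approximate values (Pauling): Be 1.57, Cl 3.16, Sr 0.95, In 1.78, I 2.66.
So from highest to lowest: Cl > I > In > Be > Sr.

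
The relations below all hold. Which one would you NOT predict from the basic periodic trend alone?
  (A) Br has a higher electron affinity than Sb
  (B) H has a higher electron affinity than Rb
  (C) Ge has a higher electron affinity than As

(C)

The general trend: electron affinity increases across a period and decreases down a group.
(A) Br (period 4, group 17) vs Sb (period 5, group 15): the stated order agrees with the simple trend.
(B) H (period 1, group 1) vs Rb (period 5, group 1): the stated order agrees with the simple trend.
(C) Ge (period 4, group 14) vs As (period 4, group 15): the stated order contradicts the simple trend.
The exception is (C): adding an electron to As's half-filled 4p³ is unfavourable, so Ge (4p²) has the more exothermic EA.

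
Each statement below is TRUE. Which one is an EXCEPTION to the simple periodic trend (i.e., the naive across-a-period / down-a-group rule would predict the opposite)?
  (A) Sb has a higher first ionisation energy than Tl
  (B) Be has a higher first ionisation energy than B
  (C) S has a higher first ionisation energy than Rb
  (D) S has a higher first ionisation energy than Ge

The general trend: first ionisation energy increases across a period and decreases down a group.
(A) Sb (period 5, group 15) vs Tl (period 6, group 13): the stated order agrees with the simple trend.
(B) Be (period 2, group 2) vs B (period 2, group 13): the stated order contradicts the simple trend.
(C) S (period 3, group 16) vs Rb (period 5, group 1): the stated order agrees with the simple trend.
(D) S (period 3, group 16) vs Ge (period 4, group 14): the stated order agrees with the simple trend.
The exception is (B): removing B's lone 2p electron is easier than breaking Be's filled 2s².

(B)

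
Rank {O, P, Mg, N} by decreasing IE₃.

Consider each +2 ion: O²⁺ still has 4 valence electrons; P²⁺ still has 3 valence electrons; Mg²⁺ is the bare [Ne] core; N²⁺ still has 3 valence electrons.
Core electrons are held far more tightly than valence electrons, so Mg tops the IE_3 order.
Valence configurations: O²⁺ [He]2s²2p², P²⁺ [Ne]3s²3p¹, N²⁺ [He]2s²2p¹.
Approximate IE_3 values (kJ/mol): O 5300, P 2914, Mg 7733, N 4578.
Hence IE_3: P < N < O < Mg.

Mg > O > N > P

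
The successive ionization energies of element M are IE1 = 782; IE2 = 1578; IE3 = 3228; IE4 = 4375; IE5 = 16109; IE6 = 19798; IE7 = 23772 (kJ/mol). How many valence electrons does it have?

4

Look for the largest jump between consecutive ionization energies: IE5/IE4 ≈ 3.7, far larger than any earlier ratio.
That jump marks the point where a core electron is being removed. So the atom has 4 valence electrons.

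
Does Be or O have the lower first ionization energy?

IE₁ increases left→right with effective nuclear charge and decreases top→bottom as the valence shell moves farther out.
All lie in period 2, so first ionization energy increases left to right.
So Be has the lower first ionization energy (Be < O).

Be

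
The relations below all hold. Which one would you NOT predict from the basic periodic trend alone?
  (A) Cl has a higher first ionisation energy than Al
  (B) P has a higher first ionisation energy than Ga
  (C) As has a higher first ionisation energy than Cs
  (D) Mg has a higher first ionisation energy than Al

The general trend: first ionisation energy increases across a period and decreases down a group.
(A) Cl (period 3, group 17) vs Al (period 3, group 13): the stated order agrees with the simple trend.
(B) P (period 3, group 15) vs Ga (period 4, group 13): the stated order agrees with the simple trend.
(C) As (period 4, group 15) vs Cs (period 6, group 1): the stated order agrees with the simple trend.
(D) Mg (period 3, group 2) vs Al (period 3, group 13): the stated order contradicts the simple trend.
The exception is (D): Al's single 3p electron is easier to remove than one from Mg's filled 3s².

(D)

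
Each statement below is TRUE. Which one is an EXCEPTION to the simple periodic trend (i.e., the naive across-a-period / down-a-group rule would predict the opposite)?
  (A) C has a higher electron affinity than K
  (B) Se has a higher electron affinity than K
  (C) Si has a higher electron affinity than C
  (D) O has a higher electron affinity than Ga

The general trend: electron affinity increases across a period and decreases down a group.
(A) C (period 2, group 14) vs K (period 4, group 1): the stated order agrees with the simple trend.
(B) Se (period 4, group 16) vs K (period 4, group 1): the stated order agrees with the simple trend.
(C) Si (period 3, group 14) vs C (period 2, group 14): the stated order contradicts the simple trend.
(D) O (period 2, group 16) vs Ga (period 4, group 13): the stated order agrees with the simple trend.
The exception is (C): Si's larger, more diffuse 3p orbitals accept an added electron slightly more readily than C's compact 2p.

(C)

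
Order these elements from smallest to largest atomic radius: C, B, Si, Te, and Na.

C, B, Si, Te, Na

B is in period 2, group 13; C is in period 2, group 14; Na is in period 3, group 1; Si is in period 3, group 14; Te is in period 5, group 16.
Atomic radius shrinks across a period as nuclear charge pulls the same shell inward, and grows down a group as new shells are added.
These span different periods and groups, so the two trends combine.
B > C: B lies to the left of C in period 2, so the across-period effect alone puts B larger.
Si > B: the two effects oppose for this pair; the down-group effect wins (116 vs 85 pm).
Te > Si: the two effects oppose for this pair; the down-group effect wins (136 vs 116 pm).
Na > Te: the two effects oppose for this pair; the across-period effect wins (155 vs 136 pm).
For reference (pm): B 85, C 75, Na 155, Si 116, Te 136.
So from smallest to largest: C < B < Si < Te < Na.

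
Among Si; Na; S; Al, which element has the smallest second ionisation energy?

Si

IE_2 is the cost of taking one more electron from the +1 cation: Si⁺ still has 3 valence electrons; Na⁺ is the bare [Ne] core; S⁺ still has 5 valence electrons; Al⁺ still has 2 valence electrons.
Pulling an electron out of a noble-gas core costs far more than removing a remaining valence electron, so Na sits at the high end of IE_2.
Valence configurations: Si⁺ [Ne]3s²3p¹, S⁺ [Ne]3s²3p³, Al⁺ [Ne]3s².
Si⁺ loses a lone 3p electron whereas Al⁺ must break into a filled 3s² pair, so IE_2(Al) > IE_2(Si) even though Si has the higher nuclear charge.
The numbers (kJ/mol): Si 1577, Na 4562, S 2252, Al 1817.
So the second ionization energies run Si < Al < S < Na.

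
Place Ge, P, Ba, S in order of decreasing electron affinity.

S > Ge > P > Ba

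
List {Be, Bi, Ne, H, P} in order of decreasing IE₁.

Ne > H > P > Be > Bi

Across a period the outer electron is held more tightly (higher IE₁); down a group it sits in a higher shell, more shielded, and comes off more easily.
Neither a single period nor a single group — weigh both effects.
Be > Bi: the two effects oppose for this pair; the down-group effect wins (900 vs 703 kJ/mol).
P > Be: period and group pull opposite ways; the across-period shift dominates (1012 vs 900 kJ/mol).
H > P: the two effects oppose for this pair; the down-group effect wins (1312 vs 1012 kJ/mol).
Ne > H: the two effects oppose for this pair; the across-period effect wins (2081 vs 1312 kJ/mol).
Approximate values (kJ/mol): H 1312, Be 900, Ne 2081, P 1012, Bi 703.
So from highest to lowest: Ne > H > P > Be > Bi.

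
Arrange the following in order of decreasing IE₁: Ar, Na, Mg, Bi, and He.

He > Ar > Mg > Bi > Na

He is in period 1, group 18; Na is in period 3, group 1; Mg is in period 3, group 2; Ar is in period 3, group 18; Bi is in period 6, group 15.
Across a period the outer electron is held more tightly (higher IE₁); down a group it sits in a higher shell, more shielded, and comes off more easily.
These span different periods and groups, so the two trends combine.
Bi > Na: the two effects oppose for this pair; the across-period effect wins (703 vs 496 kJ/mol).
Mg > Bi: the two effects oppose for this pair; the down-group effect wins (738 vs 703 kJ/mol).
Ar > Mg: Ar lies to the right of Mg in period 3, so the across-period effect alone puts Ar higher.
He > Ar: He sits above Ar in group 18, so the down-group effect alone puts He higher.
Approximate values (kJ/mol): He 2372, Na 496, Mg 738, Ar 1521, Bi 703.
So from highest to lowest: He > Ar > Mg > Bi > Na.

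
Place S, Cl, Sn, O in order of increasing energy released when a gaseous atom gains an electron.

Sn < O < S < Cl

Atoms with high Z_eff and room in the valence shell (especially the halogens) have the most exothermic electron affinities.
These span different periods and groups, so the two trends combine.
O > Sn: relative to Sn, both the across-period and down-group shifts push O's electron affinity up.
S > O: this pair runs against the simple trend — see the exception note.
Cl > S: Cl lies to the right of S in period 3, so the across-period effect alone puts Cl higher.
Note the exception: S has a higher electron affinity than O, contrary to the simple trend — the compact 2p subshell of O repels the added electron more than S's larger 3p does.
Tabulated electron affinity (kJ/mol): O 141, S 200, Cl 349, Sn 107.
So from lowest to highest: Sn < O < S < Cl.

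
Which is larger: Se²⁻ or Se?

Se²⁻

Forming Se²⁻ adds 2 electrons to Se. More electron–electron repulsion in the same shell, with unchanged nuclear charge, lets the cloud expand.
An anion is larger than its parent atom: Se²⁻ > Se.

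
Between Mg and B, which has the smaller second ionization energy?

Mg

After 1 electron has been removed, what remains? Mg⁺ still has 1 valence electron; B⁺ still has 2 valence electrons.
All are still removing valence electrons, so compare the +1 ions as you would atoms: IE_2 generally rises across a period (higher Z_eff) and falls down a group (larger shell), subject to the usual subshell exceptions.
Valence configurations: Mg⁺ [Ne]3s¹, B⁺ [He]2s².
Approximate IE_2 values (kJ/mol): Mg 1451, B 2427.
Hence IE_2: Mg < B.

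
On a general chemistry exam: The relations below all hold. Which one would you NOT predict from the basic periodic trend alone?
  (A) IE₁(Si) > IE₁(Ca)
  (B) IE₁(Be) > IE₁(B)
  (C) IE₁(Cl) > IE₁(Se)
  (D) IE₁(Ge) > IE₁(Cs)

(B)

The general trend: first ionization energy increases across a period and decreases down a group.
(A) Si (period 3, group 14) vs Ca (period 4, group 2): the stated order agrees with the simple trend.
(B) Be (period 2, group 2) vs B (period 2, group 13): the stated order contradicts the simple trend.
(C) Cl (period 3, group 17) vs Se (period 4, group 16): the stated order agrees with the simple trend.
(D) Ge (period 4, group 14) vs Cs (period 6, group 1): the stated order agrees with the simple trend.
The exception is (B): removing B's lone 2p electron is easier than breaking Be's filled 2s².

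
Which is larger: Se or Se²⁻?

Se²⁻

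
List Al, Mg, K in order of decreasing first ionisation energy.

First ionization energy rises across a period (greater Z_eff holds electrons more tightly) and falls down a group (valence electrons are farther from the nucleus).
Here both period and group differ, so the two effects have to be weighed against each other.
Al > K: relative to K, both the across-period and down-group shifts push Al's first ionization energy up.
Mg > Al: this pair runs against the simple trend — see the exception note.
Note the exception: Mg has a higher first ionization energy than Al, contrary to the simple trend — Al's single 3p electron is easier to remove than one from Mg's filled 3s².
Tabulated first ionization energy (kJ/mol): Mg 738, Al 578, K 419.
So from highest to lowest: Mg > Al > K.

Mg, Al, K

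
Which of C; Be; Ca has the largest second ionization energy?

IE_2 is the cost of taking one more electron from the +1 cation: C⁺ still has 3 valence electrons; Be⁺ still has 1 valence electron; Ca⁺ still has 1 valence electron.
All are still removing valence electrons, so compare the +1 ions as you would atoms: IE_2 generally rises across a period (higher Z_eff) and falls down a group (larger shell), subject to the usual subshell exceptions.
Valence configurations: C⁺ [He]2s²2p¹, Be⁺ [He]2s¹, Ca⁺ [Ar]4s¹.
The numbers (kJ/mol): C 2353, Be 1757, Ca 1145.
So the second ionization energies run Ca < Be < C.

C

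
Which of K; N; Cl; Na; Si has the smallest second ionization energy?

Si

IE_2 is the cost of taking one more electron from the +1 cation: K⁺ is the bare [Ar] core; N⁺ still has 4 valence electrons; Cl⁺ still has 6 valence electrons; Na⁺ is the bare [Ne] core; Si⁺ still has 3 valence electrons.
Breaking into a closed-shell core is much more expensive than removing a leftover valence electron — K and Na have the largest IE_2 here.
Valence configurations: N⁺ [He]2s²2p², Cl⁺ [Ne]3s²3p⁴, Si⁺ [Ne]3s²3p¹.
Approximate IE_2 values (kJ/mol): K 3052, N 2856, Cl 2298, Na 4562, Si 1577.
So the second ionization energies run Si < Cl < N < K < Na.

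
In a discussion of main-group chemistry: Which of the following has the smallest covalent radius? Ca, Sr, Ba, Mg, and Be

Be is in period 2, group 2; Mg is in period 3, group 2; Ca is in period 4, group 2; Sr is in period 5, group 2; Ba is in period 6, group 2.
Moving right in a period, electrons are added to the same shell under a stronger nuclear pull, so atoms get smaller; moving down, a new shell is opened and atoms get larger.
All are in group 2, so atomic radius increases down the group.
The smallest covalent radius among these belongs to Be.

Be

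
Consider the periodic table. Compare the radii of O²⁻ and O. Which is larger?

O²⁻

Forming O²⁻ adds 2 electrons to O. More electron–electron repulsion in the same shell, with unchanged nuclear charge, lets the cloud expand.
An anion is larger than its parent atom: O²⁻ > O.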